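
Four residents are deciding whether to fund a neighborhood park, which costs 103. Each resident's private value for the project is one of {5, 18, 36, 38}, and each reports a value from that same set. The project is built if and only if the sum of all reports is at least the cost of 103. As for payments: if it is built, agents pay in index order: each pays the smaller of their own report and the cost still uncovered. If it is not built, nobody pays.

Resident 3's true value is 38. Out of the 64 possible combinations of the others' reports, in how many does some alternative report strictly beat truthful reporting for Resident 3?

Others report (5, 36, 36): truth gives 0; report 36 gives 2 > 0. Violating.
Others report (5, 36, 38): truth gives 0; report 36 gives 2 > 0. Violating.
Others report (5, 38, 36): truth gives 0; report 36 gives 2 > 0. Violating.
Others report (5, 38, 38): truth gives 0; report 36 gives 2 > 0. Violating.
Others report (5, 5, 5): truth gives 0; no alternative beats it.
Others report (5, 5, 18): truth gives 0; no alternative beats it.
(Checking all 64 profiles: 34 have a profitable deviation, 30 do not.)

34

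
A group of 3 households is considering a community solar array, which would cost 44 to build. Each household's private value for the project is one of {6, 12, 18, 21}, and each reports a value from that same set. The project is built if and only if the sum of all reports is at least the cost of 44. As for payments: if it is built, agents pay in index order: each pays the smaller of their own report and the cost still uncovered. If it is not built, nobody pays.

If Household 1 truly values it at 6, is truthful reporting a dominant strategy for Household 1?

Check each profile of the others' reports and compare truth against every alternative report.
Others report (12, 21): truth gives 0, best alternative gives -6.
Others report (18, 18): truth gives 0, best alternative gives -6.
Others report (18, 21): truth gives 0, best alternative gives -6.
Others report (21, 12): truth gives 0, best alternative gives -6.
Others report (21, 18): truth gives 0, best alternative gives -6.
Others report (21, 21): truth gives 0, best alternative gives -6.
(Remaining 10 profiles checked similarly; truth is weakly best in each.)
In every case the truthful report is at least as good as any alternative, so it is a dominant strategy.

Yes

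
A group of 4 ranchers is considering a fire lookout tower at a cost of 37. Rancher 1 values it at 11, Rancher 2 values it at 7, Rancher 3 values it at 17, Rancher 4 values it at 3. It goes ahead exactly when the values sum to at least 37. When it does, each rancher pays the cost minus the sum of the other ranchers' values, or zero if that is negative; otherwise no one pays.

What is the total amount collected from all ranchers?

34

Total value 38 ≥ cost 37, so it is built.
Rancher 1: others sum to 27; max(0, 37 - 27) = 10.
Rancher 2: others sum to 31; max(0, 37 - 31) = 6.
Rancher 3: others sum to 21; max(0, 37 - 21) = 16.
Rancher 4: others sum to 35; max(0, 37 - 35) = 2.
Total collected = 10 + 6 + 16 + 2 = 34.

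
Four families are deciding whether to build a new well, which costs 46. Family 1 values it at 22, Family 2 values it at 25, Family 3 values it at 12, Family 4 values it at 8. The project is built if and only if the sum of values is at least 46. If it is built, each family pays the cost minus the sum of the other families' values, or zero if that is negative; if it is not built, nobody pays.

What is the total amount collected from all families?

Total value 67 ≥ cost 46, so it is built.
Family 1: others sum to 45; max(0, 46 - 45) = 1.
Family 2: others sum to 42; max(0, 46 - 42) = 4.
Family 3: others sum to 55; max(0, 46 - 55) = 0.
Family 4: others sum to 59; max(0, 46 - 59) = 0.
Total collected = 1 + 4 + 0 + 0 = 5.

5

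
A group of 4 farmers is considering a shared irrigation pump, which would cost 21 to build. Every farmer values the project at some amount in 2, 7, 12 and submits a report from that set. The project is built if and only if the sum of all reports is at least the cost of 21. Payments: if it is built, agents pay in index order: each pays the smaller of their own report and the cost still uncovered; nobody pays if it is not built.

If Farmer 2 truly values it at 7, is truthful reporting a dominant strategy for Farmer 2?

Consider the case where Farmer 1 reports 2, Farmer 3 reports 7 and Farmer 4 reports 12.
Truthful report 7: project built, pays 7, utility 7 - 7 = 0.
Report 2 instead: project built, pays 2, utility 7 - 2 = 5.
Since 5 > 0, reporting 2 is strictly better here, so truthful reporting is not dominant.

No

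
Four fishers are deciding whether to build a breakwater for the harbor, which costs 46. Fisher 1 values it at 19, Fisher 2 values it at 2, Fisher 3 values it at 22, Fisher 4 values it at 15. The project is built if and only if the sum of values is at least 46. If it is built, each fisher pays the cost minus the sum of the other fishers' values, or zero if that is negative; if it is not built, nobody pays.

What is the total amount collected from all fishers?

20

Total value 58 ≥ cost 46, so it is built.
Fisher 1: others sum to 39; max(0, 46 - 39) = 7.
Fisher 2: others sum to 56; max(0, 46 - 56) = 0.
Fisher 3: others sum to 36; max(0, 46 - 36) = 10.
Fisher 4: others sum to 43; max(0, 46 - 43) = 3.
Total collected = 7 + 0 + 10 + 3 = 20.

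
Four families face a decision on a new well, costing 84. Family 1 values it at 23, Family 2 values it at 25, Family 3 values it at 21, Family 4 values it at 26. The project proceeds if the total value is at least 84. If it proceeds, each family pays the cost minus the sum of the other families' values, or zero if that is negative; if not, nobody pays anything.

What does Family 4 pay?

Total value 95 ≥ cost 84, so the project is built.
The other families' values sum to 69.
Cost minus that sum is 84 - 69 = 15.

15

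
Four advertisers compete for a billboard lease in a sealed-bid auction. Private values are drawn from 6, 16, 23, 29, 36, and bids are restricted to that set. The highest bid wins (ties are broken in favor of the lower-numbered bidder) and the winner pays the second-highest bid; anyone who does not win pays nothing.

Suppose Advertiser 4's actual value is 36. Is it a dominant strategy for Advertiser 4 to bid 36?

Check each profile of the others' bids and compare truth against every alternative bid.
Others bid (6, 6, 29): truth gives 7, best alternative gives 0.
Others bid (6, 16, 29): truth gives 7, best alternative gives 0.
Others bid (6, 23, 29): truth gives 7, best alternative gives 0.
Others bid (6, 29, 6): truth gives 7, best alternative gives 0.
Others bid (6, 29, 16): truth gives 7, best alternative gives 0.
Others bid (6, 29, 23): truth gives 7, best alternative gives 0.
(Remaining 119 profiles checked similarly; truth is weakly best in each.)
In every case the truthful bid is at least as good as any alternative, so it is a dominant strategy.

Yes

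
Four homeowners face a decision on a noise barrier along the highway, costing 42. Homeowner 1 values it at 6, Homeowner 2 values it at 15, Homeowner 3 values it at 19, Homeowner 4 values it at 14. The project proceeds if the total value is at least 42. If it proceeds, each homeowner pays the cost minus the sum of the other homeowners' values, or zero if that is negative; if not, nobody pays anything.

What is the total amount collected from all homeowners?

12

Total value 54 ≥ cost 42, so it is built.
Homeowner 1: others sum to 48; max(0, 42 - 48) = 0.
Homeowner 2: others sum to 39; max(0, 42 - 39) = 3.
Homeowner 3: others sum to 35; max(0, 42 - 35) = 7.
Homeowner 4: others sum to 40; max(0, 42 - 40) = 2.
Total collected = 0 + 3 + 7 + 2 = 12.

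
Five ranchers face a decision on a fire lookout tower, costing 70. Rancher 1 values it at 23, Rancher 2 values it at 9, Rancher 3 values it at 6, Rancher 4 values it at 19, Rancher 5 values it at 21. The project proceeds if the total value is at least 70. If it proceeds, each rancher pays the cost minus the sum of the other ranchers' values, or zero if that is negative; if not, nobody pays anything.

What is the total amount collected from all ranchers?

40

Total value 78 ≥ cost 70, so it is built.
Rancher 1: others sum to 55; max(0, 70 - 55) = 15.
Rancher 2: others sum to 69; max(0, 70 - 69) = 1.
Rancher 3: others sum to 72; max(0, 70 - 72) = 0.
Rancher 4: others sum to 59; max(0, 70 - 59) = 11.
Rancher 5: others sum to 57; max(0, 70 - 57) = 13.
Total collected = 15 + 1 + 0 + 11 + 13 = 40.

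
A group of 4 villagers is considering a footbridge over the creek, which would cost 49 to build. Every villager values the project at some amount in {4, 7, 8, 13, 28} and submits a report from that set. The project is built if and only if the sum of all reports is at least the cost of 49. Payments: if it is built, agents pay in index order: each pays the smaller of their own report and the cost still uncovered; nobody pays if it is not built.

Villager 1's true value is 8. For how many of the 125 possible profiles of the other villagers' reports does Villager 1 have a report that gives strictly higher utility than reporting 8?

46

Others report (4, 13, 28): truth gives 0; report 4 gives 4 > 0. Violating.
Others report (4, 28, 13): truth gives 0; report 4 gives 4 > 0. Violating.
Others report (4, 28, 28): truth gives 0; report 4 gives 4 > 0. Violating.
Others report (7, 7, 28): truth gives 0; report 7 gives 1 > 0. Violating.
Others report (4, 4, 4): truth gives 0; no alternative beats it.
Others report (4, 4, 7): truth gives 0; no alternative beats it.
(Checking all 125 profiles: 46 have a profitable deviation, 79 do not.)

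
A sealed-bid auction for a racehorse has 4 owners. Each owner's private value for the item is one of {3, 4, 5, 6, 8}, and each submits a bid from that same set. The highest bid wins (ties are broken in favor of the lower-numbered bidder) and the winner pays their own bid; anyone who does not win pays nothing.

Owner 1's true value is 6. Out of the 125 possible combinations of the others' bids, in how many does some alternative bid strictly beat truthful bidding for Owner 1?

27

Others bid (3, 3, 3): truth gives 0; bid 3 gives 3 > 0. Violating.
Others bid (3, 3, 4): truth gives 0; bid 4 gives 2 > 0. Violating.
Others bid (3, 3, 5): truth gives 0; bid 5 gives 1 > 0. Violating.
Others bid (3, 4, 3): truth gives 0; bid 4 gives 2 > 0. Violating.
Others bid (3, 3, 6): truth gives 0; no alternative beats it.
Others bid (3, 3, 8): truth gives 0; no alternative beats it.
(Checking all 125 profiles: 27 have a profitable deviation, 98 do not.)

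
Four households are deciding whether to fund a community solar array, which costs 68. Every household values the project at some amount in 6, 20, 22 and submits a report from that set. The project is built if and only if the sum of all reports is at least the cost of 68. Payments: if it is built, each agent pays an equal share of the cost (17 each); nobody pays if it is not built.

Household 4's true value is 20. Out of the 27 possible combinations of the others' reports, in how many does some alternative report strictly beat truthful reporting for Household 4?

Others report (6, 20, 20): truth gives 0; report 22 gives 3 > 0. Violating.
Others report (20, 6, 20): truth gives 0; report 22 gives 3 > 0. Violating.
Others report (20, 20, 6): truth gives 0; report 22 gives 3 > 0. Violating.
Others report (6, 6, 6): truth gives 0; no alternative beats it.
Others report (6, 6, 20): truth gives 0; no alternative beats it.
(Checking all 27 profiles: 3 have a profitable deviation, 24 do not.)

3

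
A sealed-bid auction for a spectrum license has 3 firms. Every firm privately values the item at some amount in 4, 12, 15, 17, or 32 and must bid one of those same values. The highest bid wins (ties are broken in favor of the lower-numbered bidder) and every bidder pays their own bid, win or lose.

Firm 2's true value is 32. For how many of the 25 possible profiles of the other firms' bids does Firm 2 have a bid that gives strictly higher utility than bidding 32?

17

Others bid (4, 4): truth gives 0; bid 12 gives 20 > 0. Violating.
Others bid (4, 12): truth gives 0; bid 12 gives 20 > 0. Violating.
Others bid (4, 15): truth gives 0; bid 15 gives 17 > 0. Violating.
Others bid (4, 17): truth gives 0; bid 17 gives 15 > 0. Violating.
Others bid (4, 32): truth gives 0; no alternative beats it.
Others bid (12, 32): truth gives 0; no alternative beats it.
(Checking all 25 profiles: 17 have a profitable deviation, 8 do not.)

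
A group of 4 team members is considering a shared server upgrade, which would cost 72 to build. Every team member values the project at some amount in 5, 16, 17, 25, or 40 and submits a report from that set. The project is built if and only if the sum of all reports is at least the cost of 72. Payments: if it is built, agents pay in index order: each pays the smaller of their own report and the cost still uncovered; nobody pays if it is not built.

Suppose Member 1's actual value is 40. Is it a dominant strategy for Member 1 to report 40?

No

Consider the case where Member 2 reports 5, Member 3 reports 5 and Member 4 reports 40.
Truthful report 40: project built, pays 40, utility 40 - 40 = 0.
Report 25 instead: project built, pays 25, utility 40 - 25 = 15.
Since 15 > 0, reporting 25 is strictly better here, so truthful reporting is not dominant.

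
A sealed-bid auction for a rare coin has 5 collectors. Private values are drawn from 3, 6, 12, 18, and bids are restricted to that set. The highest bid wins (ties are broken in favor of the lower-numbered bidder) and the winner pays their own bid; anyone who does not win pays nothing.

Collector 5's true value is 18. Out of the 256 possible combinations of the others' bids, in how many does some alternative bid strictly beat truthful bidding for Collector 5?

Others bid (3, 3, 3, 3): truth gives 0; bid 6 gives 12 > 0. Violating.
Others bid (3, 3, 3, 6): truth gives 0; bid 12 gives 6 > 0. Violating.
Others bid (3, 3, 6, 3): truth gives 0; bid 12 gives 6 > 0. Violating.
Others bid (3, 3, 6, 6): truth gives 0; bid 12 gives 6 > 0. Violating.
Others bid (3, 3, 3, 12): truth gives 0; no alternative beats it.
Others bid (3, 3, 3, 18): truth gives 0; no alternative beats it.
(Checking all 256 profiles: 16 have a profitable deviation, 240 do not.)

16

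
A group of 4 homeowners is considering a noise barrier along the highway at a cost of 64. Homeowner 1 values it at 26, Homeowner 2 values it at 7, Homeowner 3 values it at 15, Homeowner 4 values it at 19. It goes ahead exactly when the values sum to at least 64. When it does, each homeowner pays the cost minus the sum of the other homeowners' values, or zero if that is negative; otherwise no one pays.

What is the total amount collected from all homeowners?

55

Total value 67 ≥ cost 64, so it is built.
Homeowner 1: others sum to 41; max(0, 64 - 41) = 23.
Homeowner 2: others sum to 60; max(0, 64 - 60) = 4.
Homeowner 3: others sum to 52; max(0, 64 - 52) = 12.
Homeowner 4: others sum to 48; max(0, 64 - 48) = 16.
Total collected = 23 + 4 + 12 + 16 = 55.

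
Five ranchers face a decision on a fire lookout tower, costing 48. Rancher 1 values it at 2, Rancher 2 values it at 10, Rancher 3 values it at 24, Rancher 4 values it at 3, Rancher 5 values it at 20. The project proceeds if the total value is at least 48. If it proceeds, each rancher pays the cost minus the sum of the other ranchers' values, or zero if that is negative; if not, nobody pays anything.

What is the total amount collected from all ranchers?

Total value 59 ≥ cost 48, so it is built.
Rancher 1: others sum to 57; max(0, 48 - 57) = 0.
Rancher 2: others sum to 49; max(0, 48 - 49) = 0.
Rancher 3: others sum to 35; max(0, 48 - 35) = 13.
Rancher 4: others sum to 56; max(0, 48 - 56) = 0.
Rancher 5: others sum to 39; max(0, 48 - 39) = 9.
Total collected = 0 + 0 + 13 + 0 + 9 = 22.

22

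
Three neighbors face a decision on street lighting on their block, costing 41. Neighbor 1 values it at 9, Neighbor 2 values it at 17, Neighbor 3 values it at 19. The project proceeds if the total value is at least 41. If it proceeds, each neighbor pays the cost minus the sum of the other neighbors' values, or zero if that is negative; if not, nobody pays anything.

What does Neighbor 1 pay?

Total value 45 ≥ cost 41, so the project is built.
The other neighbors' values sum to 36.
Cost minus that sum is 41 - 36 = 5.

5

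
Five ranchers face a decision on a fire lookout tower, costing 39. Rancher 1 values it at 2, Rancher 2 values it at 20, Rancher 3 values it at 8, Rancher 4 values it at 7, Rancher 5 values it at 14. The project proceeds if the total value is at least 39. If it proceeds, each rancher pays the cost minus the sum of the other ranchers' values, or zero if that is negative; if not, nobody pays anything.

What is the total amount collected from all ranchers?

Total value 51 ≥ cost 39, so it is built.
Rancher 1: others sum to 49; max(0, 39 - 49) = 0.
Rancher 2: others sum to 31; max(0, 39 - 31) = 8.
Rancher 3: others sum to 43; max(0, 39 - 43) = 0.
Rancher 4: others sum to 44; max(0, 39 - 44) = 0.
Rancher 5: others sum to 37; max(0, 39 - 37) = 2.
Total collected = 0 + 8 + 0 + 0 + 2 = 10.

10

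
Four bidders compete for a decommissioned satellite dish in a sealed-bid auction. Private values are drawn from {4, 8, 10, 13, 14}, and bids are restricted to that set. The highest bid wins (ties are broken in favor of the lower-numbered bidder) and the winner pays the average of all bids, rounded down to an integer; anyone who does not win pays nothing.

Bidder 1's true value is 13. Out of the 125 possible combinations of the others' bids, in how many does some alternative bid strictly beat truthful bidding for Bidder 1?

65

Others bid (4, 4, 4): truth gives 7; bid 4 gives 9 > 7. Violating.
Others bid (4, 4, 8): truth gives 6; bid 8 gives 7 > 6. Violating.
Others bid (4, 4, 14): truth gives 0; bid 14 gives 4 > 0. Violating.
Others bid (4, 8, 4): truth gives 6; bid 8 gives 7 > 6. Violating.
Others bid (4, 4, 10): truth gives 6; no alternative beats it.
Others bid (4, 4, 13): truth gives 5; no alternative beats it.
(Checking all 125 profiles: 65 have a profitable deviation, 60 do not.)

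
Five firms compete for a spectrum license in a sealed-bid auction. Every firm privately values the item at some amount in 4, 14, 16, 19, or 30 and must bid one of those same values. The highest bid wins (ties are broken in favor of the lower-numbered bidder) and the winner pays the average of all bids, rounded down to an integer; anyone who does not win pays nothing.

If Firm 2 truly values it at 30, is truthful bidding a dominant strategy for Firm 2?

No

Consider the case where Firm 1 bids 4, Firm 3 bids 4, Firm 4 bids 4 and Firm 5 bids 4.
Truthful bid 30: wins, pays 9, utility 30 - 9 = 21.
Bid 14 instead: wins, pays 6, utility 30 - 6 = 24.
Since 24 > 21, bidding 14 is strictly better here, so truthful bidding is not dominant.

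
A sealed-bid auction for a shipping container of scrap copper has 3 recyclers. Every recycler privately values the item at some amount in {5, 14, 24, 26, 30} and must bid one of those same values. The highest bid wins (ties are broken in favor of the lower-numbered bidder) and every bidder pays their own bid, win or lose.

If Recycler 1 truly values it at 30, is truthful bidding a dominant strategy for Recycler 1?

No

Consider the case where Recycler 2 bids 5 and Recycler 3 bids 5.
Truthful bid 30: wins, pays 30, utility 30 - 30 = 0.
Bid 5 instead: wins, pays 5, utility 30 - 5 = 25.
Since 25 > 0, bidding 5 is strictly better here, so truthful bidding is not dominant.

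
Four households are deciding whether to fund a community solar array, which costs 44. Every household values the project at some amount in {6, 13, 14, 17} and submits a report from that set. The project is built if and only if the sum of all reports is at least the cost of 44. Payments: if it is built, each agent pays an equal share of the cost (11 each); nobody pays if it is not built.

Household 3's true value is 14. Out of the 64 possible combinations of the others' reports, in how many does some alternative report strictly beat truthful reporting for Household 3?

Others report (6, 6, 17): truth gives 0; report 17 gives 3 > 0. Violating.
Others report (6, 17, 6): truth gives 0; report 17 gives 3 > 0. Violating.
Others report (17, 6, 6): truth gives 0; report 17 gives 3 > 0. Violating.
Others report (6, 6, 6): truth gives 0; no alternative beats it.
Others report (6, 6, 13): truth gives 0; no alternative beats it.
(Checking all 64 profiles: 3 have a profitable deviation, 61 do not.)

3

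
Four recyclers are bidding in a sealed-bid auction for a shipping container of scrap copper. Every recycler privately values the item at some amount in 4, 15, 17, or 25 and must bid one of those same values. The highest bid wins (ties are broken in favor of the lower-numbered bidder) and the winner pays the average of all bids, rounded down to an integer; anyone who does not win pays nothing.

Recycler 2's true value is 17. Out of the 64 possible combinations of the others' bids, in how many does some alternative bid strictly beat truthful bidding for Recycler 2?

10

Others bid (4, 4, 4): truth gives 10; bid 15 gives 11 > 10. Violating.
Others bid (4, 4, 15): truth gives 7; bid 15 gives 8 > 7. Violating.
Others bid (4, 4, 25): truth gives 0; bid 25 gives 3 > 0. Violating.
Others bid (4, 15, 4): truth gives 7; bid 15 gives 8 > 7. Violating.
Others bid (4, 4, 17): truth gives 7; no alternative beats it.
Others bid (4, 15, 15): truth gives 5; no alternative beats it.
(Checking all 64 profiles: 10 have a profitable deviation, 54 do not.)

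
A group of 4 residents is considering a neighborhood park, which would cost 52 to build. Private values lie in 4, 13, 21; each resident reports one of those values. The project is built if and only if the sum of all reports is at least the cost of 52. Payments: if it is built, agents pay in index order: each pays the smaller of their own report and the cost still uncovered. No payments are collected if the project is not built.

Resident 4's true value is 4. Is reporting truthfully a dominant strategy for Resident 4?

Check each profile of the others' reports and compare truth against every alternative report.
Others report (13, 13, 13): truth gives 0, best alternative gives -9.
Others report (4, 21, 21): truth gives 0, best alternative gives -2.
Others report (21, 4, 21): truth gives 0, best alternative gives -2.
Others report (21, 21, 4): truth gives 0, best alternative gives -2.
Others report (13, 13, 21): truth gives 0, best alternative gives -1.
Others report (13, 21, 13): truth gives 0, best alternative gives -1.
(Remaining 21 profiles checked similarly; truth is weakly best in each.)
In every case the truthful report is at least as good as any alternative, so it is a dominant strategy.

Yes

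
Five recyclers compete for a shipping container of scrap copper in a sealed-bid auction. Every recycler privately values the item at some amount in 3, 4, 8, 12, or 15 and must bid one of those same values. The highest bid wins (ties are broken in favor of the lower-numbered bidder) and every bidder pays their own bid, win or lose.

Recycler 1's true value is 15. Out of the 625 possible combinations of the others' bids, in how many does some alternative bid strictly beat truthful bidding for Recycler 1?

256

Others bid (3, 3, 3, 3): truth gives 0; bid 3 gives 12 > 0. Violating.
Others bid (3, 3, 3, 4): truth gives 0; bid 4 gives 11 > 0. Violating.
Others bid (3, 3, 3, 8): truth gives 0; bid 8 gives 7 > 0. Violating.
Others bid (3, 3, 3, 12): truth gives 0; bid 12 gives 3 > 0. Violating.
Others bid (3, 3, 3, 15): truth gives 0; no alternative beats it.
Others bid (3, 3, 4, 15): truth gives 0; no alternative beats it.
(Checking all 625 profiles: 256 have a profitable deviation, 369 do not.)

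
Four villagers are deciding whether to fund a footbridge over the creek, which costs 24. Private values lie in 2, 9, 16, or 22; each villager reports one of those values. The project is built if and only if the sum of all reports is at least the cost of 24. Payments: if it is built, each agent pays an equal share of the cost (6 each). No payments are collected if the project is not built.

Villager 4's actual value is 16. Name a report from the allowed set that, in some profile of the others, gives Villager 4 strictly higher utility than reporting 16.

22

Suppose Villager 1 reports 2, Villager 2 reports 2 and Villager 3 reports 2.
Report 16: project not built, utility 0.
Report 22: project built, pays 6, utility 16 - 6 = 10.
So reporting 22 beats truth here (10 > 0).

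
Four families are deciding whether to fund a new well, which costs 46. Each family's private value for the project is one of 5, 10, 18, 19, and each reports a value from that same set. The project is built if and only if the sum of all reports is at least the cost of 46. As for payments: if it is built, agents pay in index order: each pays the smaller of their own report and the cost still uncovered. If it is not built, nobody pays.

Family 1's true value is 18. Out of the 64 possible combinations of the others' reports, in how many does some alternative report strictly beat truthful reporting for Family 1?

Others report (5, 18, 18): truth gives 0; report 5 gives 13 > 0. Violating.
Others report (5, 18, 19): truth gives 0; report 5 gives 13 > 0. Violating.
Others report (5, 19, 18): truth gives 0; report 5 gives 13 > 0. Violating.
Others report (5, 19, 19): truth gives 0; report 5 gives 13 > 0. Violating.
Others report (5, 5, 5): truth gives 0; no alternative beats it.
Others report (5, 5, 10): truth gives 0; no alternative beats it.
(Checking all 64 profiles: 38 have a profitable deviation, 26 do not.)

38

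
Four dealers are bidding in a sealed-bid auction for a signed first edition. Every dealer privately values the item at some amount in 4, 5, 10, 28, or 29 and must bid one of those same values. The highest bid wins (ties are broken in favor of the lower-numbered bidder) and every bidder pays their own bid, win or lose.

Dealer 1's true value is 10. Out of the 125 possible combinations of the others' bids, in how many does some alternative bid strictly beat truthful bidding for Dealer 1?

Others bid (4, 4, 4): truth gives 0; bid 4 gives 6 > 0. Violating.
Others bid (4, 4, 5): truth gives 0; bid 5 gives 5 > 0. Violating.
Others bid (4, 4, 28): truth gives -10; bid 4 gives -4 > -10. Violating.
Others bid (4, 4, 29): truth gives -10; bid 4 gives -4 > -10. Violating.
Others bid (4, 4, 10): truth gives 0; no alternative beats it.
Others bid (4, 5, 10): truth gives 0; no alternative beats it.
(Checking all 125 profiles: 106 have a profitable deviation, 19 do not.)

106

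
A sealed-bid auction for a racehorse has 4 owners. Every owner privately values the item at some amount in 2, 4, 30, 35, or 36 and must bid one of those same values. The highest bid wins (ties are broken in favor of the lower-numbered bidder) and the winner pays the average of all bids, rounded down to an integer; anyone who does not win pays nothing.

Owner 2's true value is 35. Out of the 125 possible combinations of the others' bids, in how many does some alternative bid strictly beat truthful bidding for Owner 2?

66

Others bid (2, 2, 2): truth gives 25; bid 4 gives 33 > 25. Violating.
Others bid (2, 2, 4): truth gives 25; bid 4 gives 32 > 25. Violating.
Others bid (2, 2, 30): truth gives 18; bid 30 gives 19 > 18. Violating.
Others bid (2, 2, 36): truth gives 0; bid 36 gives 16 > 0. Violating.
Others bid (2, 2, 35): truth gives 17; no alternative beats it.
Others bid (2, 4, 35): truth gives 16; no alternative beats it.
(Checking all 125 profiles: 66 have a profitable deviation, 59 do not.)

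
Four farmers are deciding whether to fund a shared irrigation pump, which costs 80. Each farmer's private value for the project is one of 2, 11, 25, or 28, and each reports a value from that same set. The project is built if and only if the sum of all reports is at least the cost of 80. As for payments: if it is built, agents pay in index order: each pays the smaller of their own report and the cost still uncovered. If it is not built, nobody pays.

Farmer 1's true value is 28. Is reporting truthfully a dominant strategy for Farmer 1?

Consider the case where Farmer 2 reports 2, Farmer 3 reports 25 and Farmer 4 reports 28.
Truthful report 28: project built, pays 28, utility 28 - 28 = 0.
Report 25 instead: project built, pays 25, utility 28 - 25 = 3.
Since 3 > 0, reporting 25 is strictly better here, so truthful reporting is not dominant.

No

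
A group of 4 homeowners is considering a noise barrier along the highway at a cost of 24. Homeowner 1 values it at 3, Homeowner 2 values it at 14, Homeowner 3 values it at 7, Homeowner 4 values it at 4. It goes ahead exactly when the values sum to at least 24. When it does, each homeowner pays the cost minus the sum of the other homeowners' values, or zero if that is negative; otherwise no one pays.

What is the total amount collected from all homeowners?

Total value 28 ≥ cost 24, so it is built.
Homeowner 1: others sum to 25; max(0, 24 - 25) = 0.
Homeowner 2: others sum to 14; max(0, 24 - 14) = 10.
Homeowner 3: others sum to 21; max(0, 24 - 21) = 3.
Homeowner 4: others sum to 24; max(0, 24 - 24) = 0.
Total collected = 0 + 10 + 3 + 0 = 13.

13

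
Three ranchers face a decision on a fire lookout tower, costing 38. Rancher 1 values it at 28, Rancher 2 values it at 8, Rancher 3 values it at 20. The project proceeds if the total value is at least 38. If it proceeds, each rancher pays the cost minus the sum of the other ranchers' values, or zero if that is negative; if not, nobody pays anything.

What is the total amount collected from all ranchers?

12

Total value 56 ≥ cost 38, so it is built.
Rancher 1: others sum to 28; max(0, 38 - 28) = 10.
Rancher 2: others sum to 48; max(0, 38 - 48) = 0.
Rancher 3: others sum to 36; max(0, 38 - 36) = 2.
Total collected = 10 + 0 + 2 = 12.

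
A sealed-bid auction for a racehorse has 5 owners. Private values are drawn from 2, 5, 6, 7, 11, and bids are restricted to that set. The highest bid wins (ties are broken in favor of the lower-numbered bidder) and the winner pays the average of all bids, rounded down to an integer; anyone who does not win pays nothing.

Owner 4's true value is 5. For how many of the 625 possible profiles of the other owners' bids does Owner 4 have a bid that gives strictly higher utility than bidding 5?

48

Others bid (2, 2, 2, 6): truth gives 0; bid 6 gives 2 > 0. Violating.
Others bid (2, 2, 2, 7): truth gives 0; bid 7 gives 1 > 0. Violating.
Others bid (2, 2, 5, 2): truth gives 0; bid 6 gives 2 > 0. Violating.
Others bid (2, 2, 5, 5): truth gives 0; bid 6 gives 1 > 0. Violating.
Others bid (2, 2, 2, 2): truth gives 3; no alternative beats it.
Others bid (2, 2, 2, 5): truth gives 2; no alternative beats it.
(Checking all 625 profiles: 48 have a profitable deviation, 577 do not.)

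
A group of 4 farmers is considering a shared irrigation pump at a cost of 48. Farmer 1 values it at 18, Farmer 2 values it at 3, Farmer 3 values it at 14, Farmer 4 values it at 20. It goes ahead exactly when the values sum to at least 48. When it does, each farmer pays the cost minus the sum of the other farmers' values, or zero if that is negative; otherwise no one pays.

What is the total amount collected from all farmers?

Total value 55 ≥ cost 48, so it is built.
Farmer 1: others sum to 37; max(0, 48 - 37) = 11.
Farmer 2: others sum to 52; max(0, 48 - 52) = 0.
Farmer 3: others sum to 41; max(0, 48 - 41) = 7.
Farmer 4: others sum to 35; max(0, 48 - 35) = 13.
Total collected = 11 + 0 + 7 + 13 = 31.

31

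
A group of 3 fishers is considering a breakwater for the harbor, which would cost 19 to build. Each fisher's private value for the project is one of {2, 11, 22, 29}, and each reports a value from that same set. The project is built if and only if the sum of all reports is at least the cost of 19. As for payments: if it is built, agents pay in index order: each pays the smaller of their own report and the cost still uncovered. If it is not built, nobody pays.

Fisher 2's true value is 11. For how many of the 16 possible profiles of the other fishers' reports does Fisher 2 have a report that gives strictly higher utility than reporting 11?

Others report (2, 22): truth gives 0; report 2 gives 9 > 0. Violating.
Others report (2, 29): truth gives 0; report 2 gives 9 > 0. Violating.
Others report (11, 11): truth gives 3; report 2 gives 9 > 3. Violating.
Others report (11, 22): truth gives 3; report 2 gives 9 > 3. Violating.
Others report (2, 2): truth gives 0; no alternative beats it.
Others report (2, 11): truth gives 0; no alternative beats it.
(Checking all 16 profiles: 5 have a profitable deviation, 11 do not.)

5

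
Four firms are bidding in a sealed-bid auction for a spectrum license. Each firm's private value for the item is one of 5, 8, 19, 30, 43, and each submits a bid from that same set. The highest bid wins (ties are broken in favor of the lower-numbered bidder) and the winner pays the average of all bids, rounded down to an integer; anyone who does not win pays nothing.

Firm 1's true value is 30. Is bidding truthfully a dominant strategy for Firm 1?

Consider the case where Firm 2 bids 5, Firm 3 bids 5 and Firm 4 bids 5.
Truthful bid 30: wins, pays 11, utility 30 - 11 = 19.
Bid 5 instead: wins, pays 5, utility 30 - 5 = 25.
Since 25 > 19, bidding 5 is strictly better here, so truthful bidding is not dominant.

No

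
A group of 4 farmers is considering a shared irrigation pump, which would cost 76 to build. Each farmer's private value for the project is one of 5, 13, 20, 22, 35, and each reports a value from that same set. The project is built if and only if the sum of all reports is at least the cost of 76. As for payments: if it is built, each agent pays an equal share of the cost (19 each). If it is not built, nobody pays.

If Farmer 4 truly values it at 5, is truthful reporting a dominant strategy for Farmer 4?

Yes

Check each profile of the others' reports and compare truth against every alternative report.
Others report (13, 20, 35): truth gives 0, best alternative gives -14.
Others report (13, 22, 35): truth gives 0, best alternative gives -14.
Others report (13, 35, 20): truth gives 0, best alternative gives -14.
Others report (13, 35, 22): truth gives 0, best alternative gives -14.
Others report (20, 13, 35): truth gives 0, best alternative gives -14.
Others report (20, 22, 22): truth gives 0, best alternative gives -14.
(Remaining 119 profiles checked similarly; truth is weakly best in each.)
In every case the truthful report is at least as good as any alternative, so it is a dominant strategy.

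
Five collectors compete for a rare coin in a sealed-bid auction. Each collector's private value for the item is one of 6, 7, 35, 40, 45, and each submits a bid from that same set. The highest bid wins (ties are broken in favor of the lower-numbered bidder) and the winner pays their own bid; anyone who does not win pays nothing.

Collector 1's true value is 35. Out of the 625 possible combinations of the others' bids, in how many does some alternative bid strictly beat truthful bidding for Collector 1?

16

Others bid (6, 6, 6, 6): truth gives 0; bid 6 gives 29 > 0. Violating.
Others bid (6, 6, 6, 7): truth gives 0; bid 7 gives 28 > 0. Violating.
Others bid (6, 6, 7, 6): truth gives 0; bid 7 gives 28 > 0. Violating.
Others bid (6, 6, 7, 7): truth gives 0; bid 7 gives 28 > 0. Violating.
Others bid (6, 6, 6, 35): truth gives 0; no alternative beats it.
Others bid (6, 6, 6, 40): truth gives 0; no alternative beats it.
(Checking all 625 profiles: 16 have a profitable deviation, 609 do not.)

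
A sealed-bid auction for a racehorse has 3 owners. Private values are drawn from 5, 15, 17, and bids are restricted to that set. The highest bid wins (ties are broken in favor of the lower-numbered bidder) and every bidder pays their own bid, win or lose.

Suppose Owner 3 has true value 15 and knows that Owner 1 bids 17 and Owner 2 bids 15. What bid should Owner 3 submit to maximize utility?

5

Bid 5: loses but pays 5, utility -5.
Bid 15: loses but pays 15, utility -15.
Bid 17: loses but pays 17, utility -17.
The best choice is 5 with utility -5.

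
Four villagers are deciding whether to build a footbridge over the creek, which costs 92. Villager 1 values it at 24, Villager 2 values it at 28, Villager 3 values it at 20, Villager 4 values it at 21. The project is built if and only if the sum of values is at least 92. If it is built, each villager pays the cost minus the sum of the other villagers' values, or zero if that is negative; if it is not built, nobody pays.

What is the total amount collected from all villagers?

89

Total value 93 ≥ cost 92, so it is built.
Villager 1: others sum to 69; max(0, 92 - 69) = 23.
Villager 2: others sum to 65; max(0, 92 - 65) = 27.
Villager 3: others sum to 73; max(0, 92 - 73) = 19.
Villager 4: others sum to 72; max(0, 92 - 72) = 20.
Total collected = 23 + 27 + 19 + 20 = 89.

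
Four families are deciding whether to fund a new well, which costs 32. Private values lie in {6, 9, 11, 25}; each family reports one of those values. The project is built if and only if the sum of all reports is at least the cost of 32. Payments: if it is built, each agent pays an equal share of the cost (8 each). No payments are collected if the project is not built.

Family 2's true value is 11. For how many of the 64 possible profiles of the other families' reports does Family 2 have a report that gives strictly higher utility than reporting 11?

1

Others report (6, 6, 6): truth gives 0; report 25 gives 3 > 0. Violating.
Others report (6, 6, 9): truth gives 3; no alternative beats it.
Others report (6, 6, 11): truth gives 3; no alternative beats it.
(Checking all 64 profiles: 1 has a profitable deviation, 63 do not.)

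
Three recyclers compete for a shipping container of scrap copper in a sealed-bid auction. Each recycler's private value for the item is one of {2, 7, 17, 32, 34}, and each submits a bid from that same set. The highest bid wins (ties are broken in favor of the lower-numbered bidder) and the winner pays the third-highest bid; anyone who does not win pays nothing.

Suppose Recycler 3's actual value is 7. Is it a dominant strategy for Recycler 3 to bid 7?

No

Consider the case where Recycler 1 bids 2 and Recycler 2 bids 7.
Truthful bid 7: loses, pays 0, utility 0.
Bid 17 instead: wins, pays 2, utility 7 - 2 = 5.
Since 5 > 0, bidding 17 is strictly better here, so truthful bidding is not dominant.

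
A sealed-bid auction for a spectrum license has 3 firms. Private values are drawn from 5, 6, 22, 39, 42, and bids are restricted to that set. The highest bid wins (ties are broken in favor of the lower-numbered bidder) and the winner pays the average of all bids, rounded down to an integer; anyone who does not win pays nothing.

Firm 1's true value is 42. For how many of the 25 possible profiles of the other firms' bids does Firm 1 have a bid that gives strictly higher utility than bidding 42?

Others bid (5, 5): truth gives 25; bid 5 gives 37 > 25. Violating.
Others bid (5, 6): truth gives 25; bid 6 gives 37 > 25. Violating.
Others bid (5, 22): truth gives 19; bid 22 gives 26 > 19. Violating.
Others bid (5, 39): truth gives 14; bid 39 gives 15 > 14. Violating.
Others bid (5, 42): truth gives 13; no alternative beats it.
Others bid (6, 42): truth gives 12; no alternative beats it.
(Checking all 25 profiles: 16 have a profitable deviation, 9 do not.)

16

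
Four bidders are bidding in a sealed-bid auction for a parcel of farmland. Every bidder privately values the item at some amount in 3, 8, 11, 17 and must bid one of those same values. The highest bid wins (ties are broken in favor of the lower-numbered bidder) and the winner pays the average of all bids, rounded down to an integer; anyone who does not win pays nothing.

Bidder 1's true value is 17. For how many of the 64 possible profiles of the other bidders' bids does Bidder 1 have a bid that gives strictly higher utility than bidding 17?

27

Others bid (3, 3, 3): truth gives 11; bid 3 gives 14 > 11. Violating.
Others bid (3, 3, 8): truth gives 10; bid 8 gives 12 > 10. Violating.
Others bid (3, 3, 11): truth gives 9; bid 11 gives 10 > 9. Violating.
Others bid (3, 8, 3): truth gives 10; bid 8 gives 12 > 10. Violating.
Others bid (3, 3, 17): truth gives 7; no alternative beats it.
Others bid (3, 8, 17): truth gives 6; no alternative beats it.
(Checking all 64 profiles: 27 have a profitable deviation, 37 do not.)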